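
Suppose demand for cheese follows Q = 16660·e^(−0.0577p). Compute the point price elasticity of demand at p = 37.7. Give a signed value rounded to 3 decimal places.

dQ/dp = −0.0577·Q = -109.178. At p = 37.7, Q = 1892.16.
Ed = (dQ/dp)·(p/Q) = (-109.178) × (37.7/1892.16) = -2.17529

-2.175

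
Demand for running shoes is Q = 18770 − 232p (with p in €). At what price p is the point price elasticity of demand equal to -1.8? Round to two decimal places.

52.01

Ed = −232p/(18770 − 232p). Set this equal to -1.8:
232p = 1.8·(18770 − 232p) ⇒ 232p(1 + 1.8) = 1.8·18770
p = 1.8·18770 / (232·2.8) = 52.0104…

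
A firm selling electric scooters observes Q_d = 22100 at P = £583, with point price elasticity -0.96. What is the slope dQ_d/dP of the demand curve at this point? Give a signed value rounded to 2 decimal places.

-36.39

Ed = (dQ_d/dP)·(P/Q_d) ⇒ dQ_d/dP = Ed·Q_d/P = (-0.96)·22100/583 = -36.3910…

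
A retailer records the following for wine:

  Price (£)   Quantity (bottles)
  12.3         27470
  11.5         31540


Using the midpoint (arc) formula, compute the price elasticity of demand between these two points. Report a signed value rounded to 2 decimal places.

-2.05

%ΔQ = (31540 − 27470) / [(27470 + 31540)/2] = 4070/29505 = 0.137942…
%ΔP = (11.5 − 12.3) / [(12.3 + 11.5)/2] = -0.8/11.9 = -0.067226…
Arc Ed = %ΔQ / %ΔP = (4070/29505) / (-0.8/11.9) = -2.0518…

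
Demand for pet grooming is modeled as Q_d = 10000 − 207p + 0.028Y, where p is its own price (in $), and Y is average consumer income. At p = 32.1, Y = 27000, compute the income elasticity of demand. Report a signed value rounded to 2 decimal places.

0.18

At the given values, Q_d = 10000 − 207(32.1) + 0.028(27000) = 4111.3.
∂Q_d/∂Y = 0.028.
E = (0.028) × (27000/4111.3) = 0.1838…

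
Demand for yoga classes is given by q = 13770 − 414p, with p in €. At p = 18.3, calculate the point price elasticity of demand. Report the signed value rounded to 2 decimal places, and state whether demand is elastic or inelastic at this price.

-1.22; elastic

dq/dp = −414. At p = 18.3, q = 13770 − 414(18.3) = 6193.8.
Ed = (dq/dp)·(p/q) = −414 × (18.3/6193.8) = -1.2231…
|Ed| = 1.22 > 1, so demand is elastic.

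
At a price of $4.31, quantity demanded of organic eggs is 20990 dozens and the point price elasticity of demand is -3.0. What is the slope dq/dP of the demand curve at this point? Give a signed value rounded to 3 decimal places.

-14610.209

Ed = (dq/dP)·(P/q) ⇒ dq/dP = Ed·q/P = (-3.0)·20990/4.31 = -14610.20881…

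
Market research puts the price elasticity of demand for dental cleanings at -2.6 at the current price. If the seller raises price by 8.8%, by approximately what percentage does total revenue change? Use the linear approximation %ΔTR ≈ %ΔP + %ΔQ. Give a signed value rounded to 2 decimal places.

%ΔQ ≈ Ed × %ΔP = (-2.6) × (+8.8%) = -22.8800%
%ΔTR ≈ %ΔP + %ΔQ = (+8.8%) + (-22.8800%) = -14.0800%

-14.08%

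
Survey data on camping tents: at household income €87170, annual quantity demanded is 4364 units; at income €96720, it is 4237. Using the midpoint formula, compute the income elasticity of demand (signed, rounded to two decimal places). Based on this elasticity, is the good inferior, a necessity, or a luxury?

%ΔQ = (4237 − 4364)/[( 4364 + 4237)/2] = -127/4300.5 = -0.029531…
%ΔIncome = (96720 − 87170)/[( 87170 + 96720)/2] = 9550/91945 = 0.103866…
E_income = (-127/4300.5) / (9550/91945) = -0.2843…
E_income < 0 ⇒ inferior good.

-0.28; inferior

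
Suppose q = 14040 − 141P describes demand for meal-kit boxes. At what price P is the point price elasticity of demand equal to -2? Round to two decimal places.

Ed = −141P/(14040 − 141P). Set this equal to -2:
141P = 2·(14040 − 141P) ⇒ 141P(1 + 2) = 2·14040
P = 2·14040 / (141·3) = 66.3829…

66.38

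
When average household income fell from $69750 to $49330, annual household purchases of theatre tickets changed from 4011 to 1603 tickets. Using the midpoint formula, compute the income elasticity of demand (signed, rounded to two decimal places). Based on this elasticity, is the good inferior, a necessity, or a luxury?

2.50; luxury

%ΔQ = (1603 − 4011)/[( 4011 + 1603)/2] = -2408/2807 = -0.857855…
%ΔIncome = (49330 − 69750)/[( 69750 + 49330)/2] = -20420/59540 = -0.342962…
E_income = (-2408/2807) / (-20420/59540) = 2.5013…
E_income > 1 ⇒ normal good, luxury.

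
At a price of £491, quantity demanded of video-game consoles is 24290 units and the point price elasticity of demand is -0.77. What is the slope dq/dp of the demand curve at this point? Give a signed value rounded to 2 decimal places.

Ed = (dq/dp)·(p/q) ⇒ dq/dp = Ed·q/p = (-0.77)·24290/491 = -38.0922…

-38.09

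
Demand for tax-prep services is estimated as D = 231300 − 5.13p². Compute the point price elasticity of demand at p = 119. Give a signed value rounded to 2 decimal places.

dD/dp = −2·5.13·p = -1220.94. At p = 119, D = 158654.07.
Ed = (dD/dp)·(p/D) = (-1220.94) × (119/158654.07) = -0.9157…

-0.92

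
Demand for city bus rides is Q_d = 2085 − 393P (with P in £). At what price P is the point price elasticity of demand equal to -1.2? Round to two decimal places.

Ed = −393P/(2085 − 393P). Set this equal to -1.2:
393P = 1.2·(2085 − 393P) ⇒ 393P(1 + 1.2) = 1.2·2085
P = 1.2·2085 / (393·2.2) = 2.8938…

2.89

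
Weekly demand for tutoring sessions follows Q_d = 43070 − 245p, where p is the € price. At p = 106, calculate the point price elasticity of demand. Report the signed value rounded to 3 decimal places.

-1.519

dQ_d/dp = −245. At p = 106, Q_d = 43070 − 245(106) = 17100.
Ed = (dQ_d/dp)·(p/Q_d) = −245 × (106/17100) = -1.51871…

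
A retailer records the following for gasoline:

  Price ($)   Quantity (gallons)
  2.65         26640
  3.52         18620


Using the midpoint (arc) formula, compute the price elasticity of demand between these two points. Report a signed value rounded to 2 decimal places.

-1.26

%ΔQ = (18620 − 26640) / [(26640 + 18620)/2] = -8020/22630 = -0.354396…
%ΔP = (3.52 − 2.65) / [(2.65 + 3.52)/2] = 0.87/3.085 = 0.282009…
Arc Ed = %ΔQ / %ΔP = (-8020/22630) / (0.87/3.085) = -1.2566…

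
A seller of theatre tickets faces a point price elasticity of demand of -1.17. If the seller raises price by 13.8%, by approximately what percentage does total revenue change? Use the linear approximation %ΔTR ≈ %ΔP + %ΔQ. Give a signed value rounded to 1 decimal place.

%ΔQ ≈ Ed × %ΔP = (-1.17) × (+13.8%) = -16.1460%
%ΔTR ≈ %ΔP + %ΔQ = (+13.8%) + (-16.1460%) = -2.3460%

-2.3%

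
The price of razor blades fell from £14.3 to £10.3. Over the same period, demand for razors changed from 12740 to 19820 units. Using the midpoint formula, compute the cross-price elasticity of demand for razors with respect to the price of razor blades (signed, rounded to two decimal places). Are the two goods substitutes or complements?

%ΔQ_{razors} = (19820 − 12740)/avg = 7080/16280 = 0.434889…
%ΔP_{razor blades} = (10.3 − 14.3)/avg = -4/12.3 = -0.325203…
E_cross = (7080/16280) / (-4/12.3) = -1.3372…
E_cross < 0 ⇒ the goods are complements.

-1.34; complements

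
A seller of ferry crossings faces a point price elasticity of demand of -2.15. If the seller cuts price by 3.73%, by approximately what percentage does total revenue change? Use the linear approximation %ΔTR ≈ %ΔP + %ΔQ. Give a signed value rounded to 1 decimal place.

+4.3%

%ΔQ ≈ Ed × %ΔP = (-2.15) × (-3.73%) = +8.0195%
%ΔTR ≈ %ΔP + %ΔQ = (-3.73%) + (+8.0195%) = +4.2895%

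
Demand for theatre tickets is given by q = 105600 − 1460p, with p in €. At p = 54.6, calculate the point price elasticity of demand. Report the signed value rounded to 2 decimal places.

dq/dp = −1460. At p = 54.6, q = 105600 − 1460(54.6) = 25884.
Ed = (dq/dp)·(p/q) = −1460 × (54.6/25884) = -3.0797…

-3.08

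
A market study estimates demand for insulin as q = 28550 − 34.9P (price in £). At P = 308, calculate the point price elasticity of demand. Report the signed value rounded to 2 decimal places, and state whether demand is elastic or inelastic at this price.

-0.60; inelastic

dq/dP = −34.9. At P = 308, q = 28550 − 34.9(308) = 17800.8.
Ed = (dq/dP)·(P/q) = −34.9 × (308/17800.8) = -0.6038…
|Ed| = 0.60 < 1, so demand is inelastic.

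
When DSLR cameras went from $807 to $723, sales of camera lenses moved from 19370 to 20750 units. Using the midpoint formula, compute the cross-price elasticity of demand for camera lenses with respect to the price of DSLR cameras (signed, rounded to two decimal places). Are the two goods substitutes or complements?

%ΔQ_{camera lenses} = (20750 − 19370)/avg = 1380/20060 = 0.068793…
%ΔP_{DSLR cameras} = (723 − 807)/avg = -84/765 = -0.109803…
E_cross = (1380/20060) / (-84/765) = -0.6265…
E_cross < 0 ⇒ the goods are complements.

-0.63; complements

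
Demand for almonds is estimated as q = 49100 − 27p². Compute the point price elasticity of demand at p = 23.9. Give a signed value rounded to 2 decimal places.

-0.92

dq/dp = −2·27·p = -1290.6. At p = 23.9, q = 33677.33.
Ed = (dq/dp)·(p/q) = (-1290.6) × (23.9/33677.33) = -0.9159…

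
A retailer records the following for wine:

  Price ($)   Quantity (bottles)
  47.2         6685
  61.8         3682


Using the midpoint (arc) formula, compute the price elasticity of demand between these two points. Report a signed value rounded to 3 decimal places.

%ΔQ = (3682 − 6685) / [(6685 + 3682)/2] = -3003/5183.5 = -0.579338…
%ΔP = (61.8 − 47.2) / [(47.2 + 61.8)/2] = 14.6/54.5 = 0.267889…
Arc Ed = %ΔQ / %ΔP = (-3003/5183.5) / (14.6/54.5) = -2.16259…

-2.163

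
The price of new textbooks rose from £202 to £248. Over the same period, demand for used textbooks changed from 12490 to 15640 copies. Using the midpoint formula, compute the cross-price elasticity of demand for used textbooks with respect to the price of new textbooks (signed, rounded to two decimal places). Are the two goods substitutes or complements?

1.10; substitutes

%ΔQ_{used textbooks} = (15640 − 12490)/avg = 3150/14065 = 0.223960…
%ΔP_{new textbooks} = (248 − 202)/avg = 46/225 = 0.204444…
E_cross = (3150/14065) / (46/225) = 1.0954…
E_cross > 0 ⇒ the goods are substitutes.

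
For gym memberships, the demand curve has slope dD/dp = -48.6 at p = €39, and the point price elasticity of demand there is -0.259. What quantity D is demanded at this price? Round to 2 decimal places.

7318.15

Ed = (dD/dp)·(p/D) ⇒ D = (dD/dp)·p/Ed = (-48.6)·39/(-0.259) = 7318.1467…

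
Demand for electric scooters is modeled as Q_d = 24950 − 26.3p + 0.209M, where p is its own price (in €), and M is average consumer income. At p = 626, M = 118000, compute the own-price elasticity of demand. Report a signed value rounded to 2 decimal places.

-0.50

At the given values, Q_d = 24950 − 26.3(626) + 0.209(118000) = 33148.2.
∂Q_d/∂p = −26.3.
E = (-26.3) × (626/33148.2) = -0.4966…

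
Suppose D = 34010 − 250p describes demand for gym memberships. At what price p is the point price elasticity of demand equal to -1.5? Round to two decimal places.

Ed = −250p/(34010 − 250p). Set this equal to -1.5:
250p = 1.5·(34010 − 250p) ⇒ 250p(1 + 1.5) = 1.5·34010
p = 1.5·34010 / (250·2.5) = 81.624

81.62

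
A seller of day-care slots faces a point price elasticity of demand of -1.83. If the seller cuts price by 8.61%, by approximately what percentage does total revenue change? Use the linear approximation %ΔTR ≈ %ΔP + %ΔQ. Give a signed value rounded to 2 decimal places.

+7.15%

%ΔQ ≈ Ed × %ΔP = (-1.83) × (-8.61%) = +15.7563%
%ΔTR ≈ %ΔP + %ΔQ = (-8.61%) + (+15.7563%) = +7.1463%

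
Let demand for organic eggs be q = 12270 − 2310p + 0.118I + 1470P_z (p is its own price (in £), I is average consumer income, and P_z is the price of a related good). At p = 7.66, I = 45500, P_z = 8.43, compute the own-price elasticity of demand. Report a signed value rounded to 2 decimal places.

-1.43

At the given values, q = 12270 − 2310(7.66) + 0.118(45500) + 1470(8.43) = 12336.5.
∂q/∂p = −2310.
E = (-2310) × (7.66/12336.5) = -1.4343…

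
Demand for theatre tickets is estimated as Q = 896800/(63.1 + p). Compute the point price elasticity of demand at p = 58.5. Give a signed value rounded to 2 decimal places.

-0.48

dQ/dp = −896800/(63.1 + p)² = -60.6497. At p = 58.5, Q = 7375.
Ed = (dQ/dp)·(p/Q) = (-60.6497) × (58.5/7375) = -0.4810…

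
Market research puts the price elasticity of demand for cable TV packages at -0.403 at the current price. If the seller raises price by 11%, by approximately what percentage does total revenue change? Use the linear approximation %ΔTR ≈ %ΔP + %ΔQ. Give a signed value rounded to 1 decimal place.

+6.6%

%ΔQ ≈ Ed × %ΔP = (-0.403) × (+11%) = -4.4330%
%ΔTR ≈ %ΔP + %ΔQ = (+11%) + (-4.4330%) = +6.5670%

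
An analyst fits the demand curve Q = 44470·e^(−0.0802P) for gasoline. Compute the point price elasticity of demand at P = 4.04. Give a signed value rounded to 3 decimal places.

-0.324

dQ/dP = −0.0802·Q = -2579.45. At P = 4.04, Q = 32162.7.
Ed = (dQ/dP)·(P/Q) = (-2579.45) × (4.04/32162.7) = -0.32400…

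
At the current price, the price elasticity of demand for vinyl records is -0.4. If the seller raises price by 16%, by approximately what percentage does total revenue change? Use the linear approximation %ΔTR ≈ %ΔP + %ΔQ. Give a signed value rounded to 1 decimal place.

+9.6%

%ΔQ ≈ Ed × %ΔP = (-0.4) × (+16%) = -6.4000%
%ΔTR ≈ %ΔP + %ΔQ = (+16%) + (-6.4000%) = +9.6000%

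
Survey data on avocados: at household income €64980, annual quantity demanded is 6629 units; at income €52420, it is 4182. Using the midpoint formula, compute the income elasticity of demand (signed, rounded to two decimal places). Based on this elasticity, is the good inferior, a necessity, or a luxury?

2.12; luxury

%ΔQ = (4182 − 6629)/[( 6629 + 4182)/2] = -2447/5405.5 = -0.452687…
%ΔIncome = (52420 − 64980)/[( 64980 + 52420)/2] = -12560/58700 = -0.213969…
E_income = (-2447/5405.5) / (-12560/58700) = 2.1156…
E_income > 1 ⇒ normal good, luxury.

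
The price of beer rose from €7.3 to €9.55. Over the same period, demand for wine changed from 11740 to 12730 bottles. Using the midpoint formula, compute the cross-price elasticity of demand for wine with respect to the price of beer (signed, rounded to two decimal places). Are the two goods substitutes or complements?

%ΔQ_{wine} = (12730 − 11740)/avg = 990/12235 = 0.080915…
%ΔP_{beer} = (9.55 − 7.3)/avg = 2.25/8.425 = 0.267062…
E_cross = (990/12235) / (2.25/8.425) = 0.3029…
E_cross > 0 ⇒ the goods are substitutes.

0.30; substitutes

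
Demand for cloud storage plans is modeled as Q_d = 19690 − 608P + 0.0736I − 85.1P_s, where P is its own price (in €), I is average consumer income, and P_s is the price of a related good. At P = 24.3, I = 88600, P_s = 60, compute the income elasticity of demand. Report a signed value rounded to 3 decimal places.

1.030

At the given values, Q_d = 19690 − 608(24.3) + 0.0736(88600) − 85.1(60) = 6330.56.
∂Q_d/∂I = 0.0736.
E = (0.0736) × (88600/6330.56) = 1.03007…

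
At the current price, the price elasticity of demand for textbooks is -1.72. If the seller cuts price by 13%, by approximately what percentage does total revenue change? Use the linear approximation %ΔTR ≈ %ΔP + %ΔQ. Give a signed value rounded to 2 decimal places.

+9.36%

%ΔQ ≈ Ed × %ΔP = (-1.72) × (-13%) = +22.3600%
%ΔTR ≈ %ΔP + %ΔQ = (-13%) + (+22.3600%) = +9.3600%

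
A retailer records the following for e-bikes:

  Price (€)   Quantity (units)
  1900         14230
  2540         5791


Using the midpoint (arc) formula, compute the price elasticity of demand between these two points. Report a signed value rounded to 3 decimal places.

-2.924

%ΔQ = (5791 − 14230) / [(14230 + 5791)/2] = -8439/10010.5 = -0.843014…
%ΔP = (2540 − 1900) / [(1900 + 2540)/2] = 640/2220 = 0.288288…
Arc Ed = %ΔQ / %ΔP = (-8439/10010.5) / (640/2220) = -2.92420…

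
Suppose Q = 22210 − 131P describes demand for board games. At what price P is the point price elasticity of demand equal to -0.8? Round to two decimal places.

75.35

Ed = −131P/(22210 − 131P). Set this equal to -0.8:
131P = 0.8·(22210 − 131P) ⇒ 131P(1 + 0.8) = 0.8·22210
P = 0.8·22210 / (131·1.8) = 75.3519…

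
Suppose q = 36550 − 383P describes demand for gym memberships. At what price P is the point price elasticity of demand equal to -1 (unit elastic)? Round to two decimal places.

Ed = −383P/(36550 − 383P). Set this equal to -1:
383P = 1·(36550 − 383P) ⇒ 383P(1 + 1) = 1·36550
P = 1·36550 / (383·2) = 47.7154…

47.72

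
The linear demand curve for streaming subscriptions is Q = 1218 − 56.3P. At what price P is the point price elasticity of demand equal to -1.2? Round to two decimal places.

11.80

Ed = −56.3P/(1218 − 56.3P). Set this equal to -1.2:
56.3P = 1.2·(1218 − 56.3P) ⇒ 56.3P(1 + 1.2) = 1.2·1218
P = 1.2·1218 / (56.3·2.2) = 11.8004…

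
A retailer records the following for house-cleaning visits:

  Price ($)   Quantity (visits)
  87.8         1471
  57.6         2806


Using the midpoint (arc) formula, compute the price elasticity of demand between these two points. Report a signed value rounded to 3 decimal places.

-1.503

%ΔQ = (2806 − 1471) / [(1471 + 2806)/2] = 1335/2138.5 = 0.624269…
%ΔP = (57.6 − 87.8) / [(87.8 + 57.6)/2] = -30.2/72.7 = -0.415405…
Arc Ed = %ΔQ / %ΔP = (1335/2138.5) / (-30.2/72.7) = -1.50279…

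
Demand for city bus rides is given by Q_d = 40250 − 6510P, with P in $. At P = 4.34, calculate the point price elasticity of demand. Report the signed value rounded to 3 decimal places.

-2.355

dQ_d/dP = −6510. At P = 4.34, Q_d = 40250 − 6510(4.34) = 11996.6.
Ed = (dQ_d/dP)·(P/Q_d) = −6510 × (4.34/11996.6) = -2.35511…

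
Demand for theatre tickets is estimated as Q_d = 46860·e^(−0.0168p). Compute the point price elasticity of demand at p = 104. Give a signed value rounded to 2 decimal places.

-1.75

dQ_d/dp = −0.0168·Q_d = -137.187. At p = 104, Q_d = 8165.88.
Ed = (dQ_d/dp)·(p/Q_d) = (-137.187) × (104/8165.88) = -1.7472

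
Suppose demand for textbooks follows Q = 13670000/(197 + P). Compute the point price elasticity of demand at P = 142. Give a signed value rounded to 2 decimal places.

-0.42

dQ/dP = −13670000/(197 + P)² = -118.951. At P = 142, Q = 40324.5.
Ed = (dQ/dP)·(P/Q) = (-118.951) × (142/40324.5) = -0.4188…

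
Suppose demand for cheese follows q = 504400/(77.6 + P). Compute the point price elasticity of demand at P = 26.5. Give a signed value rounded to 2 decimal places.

-0.25

dq/dP = −504400/(77.6 + P)² = -46.5451. At P = 26.5, q = 4845.34.
Ed = (dq/dP)·(P/q) = (-46.5451) × (26.5/4845.34) = -0.2545…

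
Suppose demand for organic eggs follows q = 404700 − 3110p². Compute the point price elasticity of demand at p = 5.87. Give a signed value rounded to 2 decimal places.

-0.72

dq/dp = −2·3110·p = -36511.4. At p = 5.87, q = 297539.041.
Ed = (dq/dp)·(p/q) = (-36511.4) × (5.87/297539.041) = -0.7203…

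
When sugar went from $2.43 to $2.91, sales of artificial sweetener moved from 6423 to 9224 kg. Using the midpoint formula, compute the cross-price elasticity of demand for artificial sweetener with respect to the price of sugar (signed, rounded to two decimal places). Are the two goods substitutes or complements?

1.99; substitutes

%ΔQ_{artificial sweetener} = (9224 − 6423)/avg = 2801/7823.5 = 0.358023…
%ΔP_{sugar} = (2.91 − 2.43)/avg = 0.48/2.67 = 0.179775…
E_cross = (2801/7823.5) / (0.48/2.67) = 1.9915…
E_cross > 0 ⇒ the goods are substitutes.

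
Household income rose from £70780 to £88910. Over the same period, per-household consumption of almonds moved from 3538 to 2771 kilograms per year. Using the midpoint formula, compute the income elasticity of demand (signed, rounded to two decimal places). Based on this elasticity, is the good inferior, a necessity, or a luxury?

%ΔQ = (2771 − 3538)/[( 3538 + 2771)/2] = -767/3154.5 = -0.243144…
%ΔIncome = (88910 − 70780)/[( 70780 + 88910)/2] = 18130/79845 = 0.227064…
E_income = (-767/3154.5) / (18130/79845) = -1.0708…
E_income < 0 ⇒ inferior good.

-1.07; inferior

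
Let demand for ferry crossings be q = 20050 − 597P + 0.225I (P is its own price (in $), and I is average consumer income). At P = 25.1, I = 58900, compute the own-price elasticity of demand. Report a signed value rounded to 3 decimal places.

At the given values, q = 20050 − 597(25.1) + 0.225(58900) = 18317.8.
∂q/∂P = −597.
E = (-597) × (25.1/18317.8) = -0.81804…

-0.818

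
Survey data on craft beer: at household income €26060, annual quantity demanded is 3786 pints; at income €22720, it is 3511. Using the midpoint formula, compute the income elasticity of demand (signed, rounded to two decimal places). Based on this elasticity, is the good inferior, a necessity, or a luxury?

0.55; necessity

%ΔQ = (3511 − 3786)/[( 3786 + 3511)/2] = -275/3648.5 = -0.075373…
%ΔIncome = (22720 − 26060)/[( 26060 + 22720)/2] = -3340/24390 = -0.136941…
E_income = (-275/3648.5) / (-3340/24390) = 0.5504…
0 < E_income < 1 ⇒ normal good, necessity.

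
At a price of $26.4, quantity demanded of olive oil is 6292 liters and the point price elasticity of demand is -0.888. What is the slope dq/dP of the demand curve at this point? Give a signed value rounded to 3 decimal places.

-211.640

Ed = (dq/dP)·(P/q) ⇒ dq/dP = Ed·q/P = (-0.888)·6292/26.4 = -211.64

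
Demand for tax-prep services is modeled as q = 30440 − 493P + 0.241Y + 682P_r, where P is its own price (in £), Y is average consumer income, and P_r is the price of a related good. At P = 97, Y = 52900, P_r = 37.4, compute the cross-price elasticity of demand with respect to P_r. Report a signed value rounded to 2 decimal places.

1.22

At the given values, q = 30440 − 493(97) + 0.241(52900) + 682(37.4) = 20874.7.
∂q/∂P_r = 682.
E = (682) × (37.4/20874.7) = 1.2219…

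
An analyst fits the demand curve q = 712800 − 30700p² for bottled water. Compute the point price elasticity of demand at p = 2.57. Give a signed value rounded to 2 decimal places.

-0.80

dq/dp = −2·30700·p = -157798. At p = 2.57, q = 510029.57.
Ed = (dq/dp)·(p/q) = (-157798) × (2.57/510029.57) = -0.7951…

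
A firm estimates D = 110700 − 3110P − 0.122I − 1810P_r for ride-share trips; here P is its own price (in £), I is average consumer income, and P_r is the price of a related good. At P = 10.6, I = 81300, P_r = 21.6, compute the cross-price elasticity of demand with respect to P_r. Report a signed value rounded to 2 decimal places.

-1.36

At the given values, D = 110700 − 3110(10.6) − 0.122(81300) − 1810(21.6) = 28719.4.
∂D/∂P_r = -1810.
E = (-1810) × (21.6/28719.4) = -1.3613…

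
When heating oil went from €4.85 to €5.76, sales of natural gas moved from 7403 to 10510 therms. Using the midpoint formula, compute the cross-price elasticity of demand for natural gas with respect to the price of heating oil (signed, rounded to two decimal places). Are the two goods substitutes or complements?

2.02; substitutes

%ΔQ_{natural gas} = (10510 − 7403)/avg = 3107/8956.5 = 0.346898…
%ΔP_{heating oil} = (5.76 − 4.85)/avg = 0.91/5.305 = 0.171536…
E_cross = (3107/8956.5) / (0.91/5.305) = 2.0223…
E_cross > 0 ⇒ the goods are substitutes.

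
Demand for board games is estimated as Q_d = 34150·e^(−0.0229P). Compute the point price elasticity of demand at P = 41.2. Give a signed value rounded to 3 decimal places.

-0.943

dQ_d/dP = −0.0229·Q_d = -304.423. At P = 41.2, Q_d = 13293.6.
Ed = (dQ_d/dP)·(P/Q_d) = (-304.423) × (41.2/13293.6) = -0.94348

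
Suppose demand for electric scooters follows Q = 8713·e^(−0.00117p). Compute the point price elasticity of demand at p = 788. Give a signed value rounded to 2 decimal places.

-0.92

dQ/dp = −0.00117·Q = -4.05463. At p = 788, Q = 3465.5.
Ed = (dQ/dp)·(p/Q) = (-4.05463) × (788/3465.5) = -0.9219…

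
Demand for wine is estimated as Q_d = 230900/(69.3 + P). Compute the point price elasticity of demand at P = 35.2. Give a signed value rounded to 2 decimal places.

dQ_d/dP = −230900/(69.3 + P)² = -21.1442. At P = 35.2, Q_d = 2209.57.
Ed = (dQ_d/dP)·(P/Q_d) = (-21.1442) × (35.2/2209.57) = -0.3368…

-0.34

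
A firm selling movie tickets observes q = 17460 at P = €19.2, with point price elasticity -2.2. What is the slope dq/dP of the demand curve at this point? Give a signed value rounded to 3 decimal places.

Ed = (dq/dP)·(P/q) ⇒ dq/dP = Ed·q/P = (-2.2)·17460/19.2 = -2000.625

-2000.625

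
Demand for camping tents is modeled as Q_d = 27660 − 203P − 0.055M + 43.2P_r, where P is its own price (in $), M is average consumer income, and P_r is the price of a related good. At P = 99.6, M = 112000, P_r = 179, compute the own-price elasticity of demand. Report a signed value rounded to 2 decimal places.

At the given values, Q_d = 27660 − 203(99.6) − 0.055(112000) + 43.2(179) = 9014.
∂Q_d/∂P = −203.
E = (-203) × (99.6/9014) = -2.2430…

-2.24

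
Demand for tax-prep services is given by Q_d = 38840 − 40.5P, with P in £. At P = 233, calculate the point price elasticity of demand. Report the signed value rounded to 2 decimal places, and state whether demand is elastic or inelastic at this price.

dQ_d/dP = −40.5. At P = 233, Q_d = 38840 − 40.5(233) = 29403.5.
Ed = (dQ_d/dP)·(P/Q_d) = −40.5 × (233/29403.5) = -0.3209…
|Ed| = 0.32 < 1, so demand is inelastic.

-0.32; inelastic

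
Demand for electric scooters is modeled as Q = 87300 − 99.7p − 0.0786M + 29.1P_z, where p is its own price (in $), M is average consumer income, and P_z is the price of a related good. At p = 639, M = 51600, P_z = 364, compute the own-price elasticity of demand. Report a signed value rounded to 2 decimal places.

-2.11

At the given values, Q = 87300 − 99.7(639) − 0.0786(51600) + 29.1(364) = 30128.34.
∂Q/∂p = −99.7.
E = (-99.7) × (639/30128.34) = -2.1145…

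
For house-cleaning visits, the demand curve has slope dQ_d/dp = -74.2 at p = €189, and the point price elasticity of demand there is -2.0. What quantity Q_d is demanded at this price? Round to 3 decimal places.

7011.900

Ed = (dQ_d/dp)·(p/Q_d) ⇒ Q_d = (dQ_d/dp)·p/Ed = (-74.2)·189/(-2.0) = 7011.9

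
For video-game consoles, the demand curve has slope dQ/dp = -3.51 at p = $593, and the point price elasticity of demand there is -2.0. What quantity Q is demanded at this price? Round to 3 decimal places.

Ed = (dQ/dp)·(p/Q) ⇒ Q = (dQ/dp)·p/Ed = (-3.51)·593/(-2.0) = 1040.715

1040.715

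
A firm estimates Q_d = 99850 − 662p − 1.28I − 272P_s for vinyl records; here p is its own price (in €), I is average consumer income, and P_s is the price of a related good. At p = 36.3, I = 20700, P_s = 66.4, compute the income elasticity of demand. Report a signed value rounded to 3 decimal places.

-0.848

At the given values, Q_d = 99850 − 662(36.3) − 1.28(20700) − 272(66.4) = 31262.6.
∂Q_d/∂I = -1.28.
E = (-1.28) × (20700/31262.6) = -0.84753…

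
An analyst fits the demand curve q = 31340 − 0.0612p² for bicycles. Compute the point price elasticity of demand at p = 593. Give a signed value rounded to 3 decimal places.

-4.383

dq/dp = −2·0.0612·p = -72.5832. At p = 593, q = 9819.0812.
Ed = (dq/dp)·(p/q) = (-72.5832) × (593/9819.0812) = -4.38348…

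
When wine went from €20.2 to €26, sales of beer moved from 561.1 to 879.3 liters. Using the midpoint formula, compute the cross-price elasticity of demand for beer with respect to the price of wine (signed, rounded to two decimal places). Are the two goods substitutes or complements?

%ΔQ_{beer} = (879.3 − 561.1)/avg = 318.2/720.2 = 0.441821…
%ΔP_{wine} = (26 − 20.2)/avg = 5.8/23.1 = 0.251082…
E_cross = (318.2/720.2) / (5.8/23.1) = 1.7596…
E_cross > 0 ⇒ the goods are substitutes.

1.76; substitutes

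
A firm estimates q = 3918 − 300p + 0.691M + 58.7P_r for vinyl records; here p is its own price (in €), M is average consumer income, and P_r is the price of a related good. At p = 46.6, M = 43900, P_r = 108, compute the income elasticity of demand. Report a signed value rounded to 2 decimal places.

At the given values, q = 3918 − 300(46.6) + 0.691(43900) + 58.7(108) = 26612.5.
∂q/∂M = 0.691.
E = (0.691) × (43900/26612.5) = 1.1398…

1.14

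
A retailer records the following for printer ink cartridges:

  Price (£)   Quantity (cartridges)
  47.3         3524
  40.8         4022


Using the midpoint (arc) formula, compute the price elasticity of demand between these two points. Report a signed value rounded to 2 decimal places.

-0.89

%ΔQ = (4022 − 3524) / [(3524 + 4022)/2] = 498/3773 = 0.131990…
%ΔP = (40.8 − 47.3) / [(47.3 + 40.8)/2] = -6.5/44.05 = -0.147559…
Arc Ed = %ΔQ / %ΔP = (498/3773) / (-6.5/44.05) = -0.8944…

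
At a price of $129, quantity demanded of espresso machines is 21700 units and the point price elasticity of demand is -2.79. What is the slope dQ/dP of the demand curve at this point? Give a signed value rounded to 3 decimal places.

Ed = (dQ/dP)·(P/Q) ⇒ dQ/dP = Ed·Q/P = (-2.79)·21700/129 = -469.32558…

-469.326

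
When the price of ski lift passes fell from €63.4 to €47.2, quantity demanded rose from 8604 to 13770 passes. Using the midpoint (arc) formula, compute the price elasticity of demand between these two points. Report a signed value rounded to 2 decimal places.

%ΔQ = (13770 − 8604) / [(8604 + 13770)/2] = 5166/11187 = 0.461786…
%ΔP = (47.2 − 63.4) / [(63.4 + 47.2)/2] = -16.2/55.3 = -0.292947…
Arc Ed = %ΔQ / %ΔP = (5166/11187) / (-16.2/55.3) = -1.5763…

-1.58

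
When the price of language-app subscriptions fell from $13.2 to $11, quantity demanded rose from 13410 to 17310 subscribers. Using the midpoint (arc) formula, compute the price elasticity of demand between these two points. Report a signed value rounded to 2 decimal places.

%ΔQ = (17310 − 13410) / [(13410 + 17310)/2] = 3900/15360 = 0.253906…
%ΔP = (11 − 13.2) / [(13.2 + 11)/2] = -2.2/12.1 = -0.181818…
Arc Ed = %ΔQ / %ΔP = (3900/15360) / (-2.2/12.1) = -1.3964…

-1.40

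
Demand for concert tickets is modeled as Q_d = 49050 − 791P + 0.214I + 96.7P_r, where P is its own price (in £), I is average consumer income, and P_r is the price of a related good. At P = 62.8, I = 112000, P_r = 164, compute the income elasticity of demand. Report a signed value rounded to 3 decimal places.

At the given values, Q_d = 49050 − 791(62.8) + 0.214(112000) + 96.7(164) = 39202.
∂Q_d/∂I = 0.214.
E = (0.214) × (112000/39202) = 0.61139…

0.611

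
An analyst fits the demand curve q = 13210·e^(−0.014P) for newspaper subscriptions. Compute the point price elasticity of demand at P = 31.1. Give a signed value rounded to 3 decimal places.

dq/dP = −0.014·q = -119.657. At P = 31.1, q = 8546.95.
Ed = (dq/dP)·(P/q) = (-119.657) × (31.1/8546.95) = -0.4354

-0.435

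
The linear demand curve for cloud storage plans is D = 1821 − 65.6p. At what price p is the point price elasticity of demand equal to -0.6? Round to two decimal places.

Ed = −65.6p/(1821 − 65.6p). Set this equal to -0.6:
65.6p = 0.6·(1821 − 65.6p) ⇒ 65.6p(1 + 0.6) = 0.6·1821
p = 0.6·1821 / (65.6·1.6) = 10.4096…

10.41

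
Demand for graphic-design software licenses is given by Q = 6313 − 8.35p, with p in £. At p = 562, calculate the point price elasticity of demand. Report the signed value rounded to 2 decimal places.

dQ/dp = −8.35. At p = 562, Q = 6313 − 8.35(562) = 1620.3.
Ed = (dQ/dp)·(p/Q) = −8.35 × (562/1620.3) = -2.8961…

-2.90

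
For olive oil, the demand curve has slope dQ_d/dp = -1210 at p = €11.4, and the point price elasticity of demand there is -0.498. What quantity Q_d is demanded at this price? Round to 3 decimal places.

Ed = (dQ_d/dp)·(p/Q_d) ⇒ Q_d = (dQ_d/dp)·p/Ed = (-1210)·11.4/(-0.498) = 27698.79518…

27698.795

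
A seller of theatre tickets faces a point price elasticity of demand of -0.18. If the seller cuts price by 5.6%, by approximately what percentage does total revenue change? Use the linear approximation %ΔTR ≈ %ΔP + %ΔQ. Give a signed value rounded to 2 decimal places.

%ΔQ ≈ Ed × %ΔP = (-0.18) × (-5.6%) = +1.0080%
%ΔTR ≈ %ΔP + %ΔQ = (-5.6%) + (+1.0080%) = -4.5920%

-4.59%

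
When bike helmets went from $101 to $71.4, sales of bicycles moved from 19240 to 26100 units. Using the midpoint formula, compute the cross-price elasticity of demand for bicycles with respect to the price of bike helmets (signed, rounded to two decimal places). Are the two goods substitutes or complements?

-0.88; complements

%ΔQ_{bicycles} = (26100 − 19240)/avg = 6860/22670 = 0.302602…
%ΔP_{bike helmets} = (71.4 − 101)/avg = -29.6/86.2 = -0.343387…
E_cross = (6860/22670) / (-29.6/86.2) = -0.8812…
E_cross < 0 ⇒ the goods are complements.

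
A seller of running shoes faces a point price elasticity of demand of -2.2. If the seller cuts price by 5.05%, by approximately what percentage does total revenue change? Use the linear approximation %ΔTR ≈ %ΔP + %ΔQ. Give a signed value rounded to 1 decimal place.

+6.1%

%ΔQ ≈ Ed × %ΔP = (-2.2) × (-5.05%) = +11.1100%
%ΔTR ≈ %ΔP + %ΔQ = (-5.05%) + (+11.1100%) = +6.0600%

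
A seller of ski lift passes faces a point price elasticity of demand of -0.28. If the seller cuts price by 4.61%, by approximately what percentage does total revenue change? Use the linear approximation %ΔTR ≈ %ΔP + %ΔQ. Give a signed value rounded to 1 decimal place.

-3.3%

%ΔQ ≈ Ed × %ΔP = (-0.28) × (-4.61%) = +1.2908%
%ΔTR ≈ %ΔP + %ΔQ = (-4.61%) + (+1.2908%) = -3.3192%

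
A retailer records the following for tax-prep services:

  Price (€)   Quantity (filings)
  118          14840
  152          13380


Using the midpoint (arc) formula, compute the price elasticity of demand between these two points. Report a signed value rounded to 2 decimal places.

%ΔQ = (13380 − 14840) / [(14840 + 13380)/2] = -1460/14110 = -0.103472…
%ΔP = (152 − 118) / [(118 + 152)/2] = 34/135 = 0.251851…
Arc Ed = %ΔQ / %ΔP = (-1460/14110) / (34/135) = -0.4108…

-0.41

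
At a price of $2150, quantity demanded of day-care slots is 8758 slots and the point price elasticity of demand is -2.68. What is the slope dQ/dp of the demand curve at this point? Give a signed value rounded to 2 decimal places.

Ed = (dQ/dp)·(p/Q) ⇒ dQ/dp = Ed·Q/p = (-2.68)·8758/2150 = -10.9169…

-10.92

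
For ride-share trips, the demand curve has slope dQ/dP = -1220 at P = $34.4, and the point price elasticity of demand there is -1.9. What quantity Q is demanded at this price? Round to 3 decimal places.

22088.421

Ed = (dQ/dP)·(P/Q) ⇒ Q = (dQ/dP)·P/Ed = (-1220)·34.4/(-1.9) = 22088.42105…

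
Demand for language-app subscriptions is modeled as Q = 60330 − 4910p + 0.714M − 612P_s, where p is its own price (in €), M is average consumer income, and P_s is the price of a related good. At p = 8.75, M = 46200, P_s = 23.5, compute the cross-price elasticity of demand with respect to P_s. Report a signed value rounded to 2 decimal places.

At the given values, Q = 60330 − 4910(8.75) + 0.714(46200) − 612(23.5) = 35972.3.
∂Q/∂P_s = -612.
E = (-612) × (23.5/35972.3) = -0.3998…

-0.40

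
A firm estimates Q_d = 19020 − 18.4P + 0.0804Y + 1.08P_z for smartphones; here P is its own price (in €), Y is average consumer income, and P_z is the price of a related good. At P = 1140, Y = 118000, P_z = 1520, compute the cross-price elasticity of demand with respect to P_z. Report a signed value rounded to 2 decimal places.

0.18

At the given values, Q_d = 19020 − 18.4(1140) + 0.0804(118000) + 1.08(1520) = 9172.8.
∂Q_d/∂P_z = 1.08.
E = (1.08) × (1520/9172.8) = 0.1789…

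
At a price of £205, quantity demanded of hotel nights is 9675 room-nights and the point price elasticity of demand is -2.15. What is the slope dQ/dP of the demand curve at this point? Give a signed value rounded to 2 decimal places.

-101.47

Ed = (dQ/dP)·(P/Q) ⇒ dQ/dP = Ed·Q/P = (-2.15)·9675/205 = -101.4695…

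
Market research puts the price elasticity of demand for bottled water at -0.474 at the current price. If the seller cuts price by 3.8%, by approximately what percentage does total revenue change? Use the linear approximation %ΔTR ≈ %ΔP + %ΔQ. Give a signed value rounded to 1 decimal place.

%ΔQ ≈ Ed × %ΔP = (-0.474) × (-3.8%) = +1.8012%
%ΔTR ≈ %ΔP + %ΔQ = (-3.8%) + (+1.8012%) = -1.9988%

-2.0%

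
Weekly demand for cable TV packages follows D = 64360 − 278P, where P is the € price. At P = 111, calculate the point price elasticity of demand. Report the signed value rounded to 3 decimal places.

dD/dP = −278. At P = 111, D = 64360 − 278(111) = 33502.
Ed = (dD/dP)·(P/D) = −278 × (111/33502) = -0.92107…

-0.921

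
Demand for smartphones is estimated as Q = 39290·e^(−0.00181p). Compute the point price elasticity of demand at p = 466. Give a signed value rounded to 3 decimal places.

-0.843

dQ/dp = −0.00181·Q = -30.595. At p = 466, Q = 16903.3.
Ed = (dQ/dp)·(p/Q) = (-30.595) × (466/16903.3) = -0.84346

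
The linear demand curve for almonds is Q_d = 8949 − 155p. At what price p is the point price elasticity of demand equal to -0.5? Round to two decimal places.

Ed = −155p/(8949 − 155p). Set this equal to -0.5:
155p = 0.5·(8949 − 155p) ⇒ 155p(1 + 0.5) = 0.5·8949
p = 0.5·8949 / (155·1.5) = 19.2451…

19.25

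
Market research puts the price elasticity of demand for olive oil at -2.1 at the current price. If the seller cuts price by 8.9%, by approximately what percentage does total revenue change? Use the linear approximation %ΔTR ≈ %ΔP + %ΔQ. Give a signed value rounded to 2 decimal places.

+9.79%

%ΔQ ≈ Ed × %ΔP = (-2.1) × (-8.9%) = +18.6900%
%ΔTR ≈ %ΔP + %ΔQ = (-8.9%) + (+18.6900%) = +9.7900%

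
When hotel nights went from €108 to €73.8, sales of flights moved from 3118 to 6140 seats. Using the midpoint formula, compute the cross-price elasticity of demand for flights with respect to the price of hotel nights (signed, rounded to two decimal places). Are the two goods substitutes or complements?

-1.74; complements

%ΔQ_{flights} = (6140 − 3118)/avg = 3022/4629 = 0.652840…
%ΔP_{hotel nights} = (73.8 − 108)/avg = -34.2/90.9 = -0.376237…
E_cross = (3022/4629) / (-34.2/90.9) = -1.7351…
E_cross < 0 ⇒ the goods are complements.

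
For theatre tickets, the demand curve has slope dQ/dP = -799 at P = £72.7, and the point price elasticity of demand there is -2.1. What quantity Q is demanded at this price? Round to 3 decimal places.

Ed = (dQ/dP)·(P/Q) ⇒ Q = (dQ/dP)·P/Ed = (-799)·72.7/(-2.1) = 27660.61904…

27660.619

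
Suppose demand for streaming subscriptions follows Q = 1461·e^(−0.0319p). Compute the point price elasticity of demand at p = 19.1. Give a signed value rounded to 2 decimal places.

-0.61

dQ/dp = −0.0319·Q = -25.3413. At p = 19.1, Q = 794.399.
Ed = (dQ/dp)·(p/Q) = (-25.3413) × (19.1/794.399) = -0.6092…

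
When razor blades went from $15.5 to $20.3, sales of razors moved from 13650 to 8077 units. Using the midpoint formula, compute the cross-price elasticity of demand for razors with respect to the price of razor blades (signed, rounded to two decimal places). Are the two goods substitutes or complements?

%ΔQ_{razors} = (8077 − 13650)/avg = -5573/10863.5 = -0.513002…
%ΔP_{razor blades} = (20.3 − 15.5)/avg = 4.8/17.9 = 0.268156…
E_cross = (-5573/10863.5) / (4.8/17.9) = -1.9130…
E_cross < 0 ⇒ the goods are complements.

-1.91; complements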